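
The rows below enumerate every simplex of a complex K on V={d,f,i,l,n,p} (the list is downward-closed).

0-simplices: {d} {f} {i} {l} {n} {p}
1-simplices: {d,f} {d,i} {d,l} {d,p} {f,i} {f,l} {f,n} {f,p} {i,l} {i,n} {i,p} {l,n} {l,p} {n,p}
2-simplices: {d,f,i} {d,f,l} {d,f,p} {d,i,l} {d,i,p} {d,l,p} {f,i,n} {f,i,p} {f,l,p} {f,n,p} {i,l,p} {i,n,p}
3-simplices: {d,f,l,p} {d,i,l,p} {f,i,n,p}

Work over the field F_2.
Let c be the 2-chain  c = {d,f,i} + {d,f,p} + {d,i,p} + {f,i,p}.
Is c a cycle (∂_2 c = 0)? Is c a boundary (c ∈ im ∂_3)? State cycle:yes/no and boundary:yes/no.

cycle:yes boundary:no

n_0=6 n_1=14 n_2=12 n_3=3  [Z2]
∂1: piv[df,di,dl,dp,fn] rk=5  ker:fi,fl,fp,il,in,ip,ln,lp,np
∂2: piv[dfi,dfl,dfp,dil,dip,dlp,fin,fnp] rk=8  ker:fip,flp,ilp,inp
∂3: piv[dflp,dilp,finp] rk=3
∂2c = 0
c vs im∂3: residual ≠ 0 ⇒ not boundary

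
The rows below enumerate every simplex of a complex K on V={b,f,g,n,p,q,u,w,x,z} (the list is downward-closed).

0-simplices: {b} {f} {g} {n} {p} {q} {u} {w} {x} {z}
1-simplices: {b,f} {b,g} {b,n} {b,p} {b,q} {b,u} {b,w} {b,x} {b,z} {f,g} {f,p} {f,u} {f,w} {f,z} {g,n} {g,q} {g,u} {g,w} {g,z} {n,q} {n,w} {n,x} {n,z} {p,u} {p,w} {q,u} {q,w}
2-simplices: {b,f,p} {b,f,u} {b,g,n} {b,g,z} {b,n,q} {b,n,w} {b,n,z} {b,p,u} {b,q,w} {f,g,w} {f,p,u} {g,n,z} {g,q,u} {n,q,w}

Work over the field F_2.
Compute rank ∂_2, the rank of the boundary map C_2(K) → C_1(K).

n_0=10 n_1=27 n_2=14  [Z2]
∂1: piv[bf,bg,bn,bp,bq,bu,bw,bx,bz] rk=9  ker:fg,fp,fu,fw,fz,gn,gq,gu,gw,gz,nq,nw,nx,nz,pu,pw,qu,qw
∂2: piv[bfp,bfu,bgn,bgz,bnq,bnw,bnz,bpu,bqw,fgw,gqu] rk=11  ker:fpu,gnz,nqw
rk∂_2=11

rank∂_2=11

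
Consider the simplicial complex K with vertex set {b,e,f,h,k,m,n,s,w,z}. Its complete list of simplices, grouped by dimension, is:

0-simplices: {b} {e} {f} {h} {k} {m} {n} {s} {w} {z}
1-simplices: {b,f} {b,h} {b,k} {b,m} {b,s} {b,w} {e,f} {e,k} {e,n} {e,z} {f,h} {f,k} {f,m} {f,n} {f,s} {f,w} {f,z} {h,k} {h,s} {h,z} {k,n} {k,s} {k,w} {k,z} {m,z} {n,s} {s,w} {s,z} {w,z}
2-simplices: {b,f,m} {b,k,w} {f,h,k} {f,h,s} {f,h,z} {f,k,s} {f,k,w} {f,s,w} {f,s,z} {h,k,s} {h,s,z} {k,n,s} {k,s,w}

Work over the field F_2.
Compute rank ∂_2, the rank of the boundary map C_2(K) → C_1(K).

n_0=10 n_1=29 n_2=13  [Z2]
∂1: piv[bf,bh,bk,bm,bs,bw,ef,en,ez] rk=9  ker:ek,fh,fk,fm,fn,fs,fw,fz,hk,hs,hz,kn,ks,kw,kz,mz,ns,sw,sz,wz
∂2: piv[bfm,bkw,fhk,fhs,fhz,fks,fkw,fsw,fsz,kns] rk=10  ker:hks,hsz,ksw
rk∂_2=10

rank∂_2=10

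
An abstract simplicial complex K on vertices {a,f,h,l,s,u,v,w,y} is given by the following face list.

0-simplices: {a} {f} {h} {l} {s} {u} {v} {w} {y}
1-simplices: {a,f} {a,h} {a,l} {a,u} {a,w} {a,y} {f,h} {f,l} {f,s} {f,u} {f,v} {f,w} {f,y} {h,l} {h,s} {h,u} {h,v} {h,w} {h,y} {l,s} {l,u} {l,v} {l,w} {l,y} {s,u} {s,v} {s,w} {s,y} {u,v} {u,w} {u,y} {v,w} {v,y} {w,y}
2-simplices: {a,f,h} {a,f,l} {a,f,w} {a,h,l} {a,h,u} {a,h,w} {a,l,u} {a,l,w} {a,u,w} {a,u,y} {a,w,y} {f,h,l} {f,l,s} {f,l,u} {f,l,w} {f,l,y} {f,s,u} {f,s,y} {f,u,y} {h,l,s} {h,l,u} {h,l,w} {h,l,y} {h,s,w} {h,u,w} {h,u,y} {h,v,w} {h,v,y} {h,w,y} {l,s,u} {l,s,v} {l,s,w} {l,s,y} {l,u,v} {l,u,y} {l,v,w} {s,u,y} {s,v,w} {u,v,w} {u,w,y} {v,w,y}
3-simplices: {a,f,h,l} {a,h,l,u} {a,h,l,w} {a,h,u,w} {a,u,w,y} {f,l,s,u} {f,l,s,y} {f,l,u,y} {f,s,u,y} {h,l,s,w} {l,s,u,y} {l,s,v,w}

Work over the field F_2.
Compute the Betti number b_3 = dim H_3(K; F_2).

n_0=9 n_1=34 n_2=41 n_3=12  [Z2]
∂1: piv[af,ah,al,au,aw,ay,fs,fv] rk=8  ker:fh,fl,fu,fw,fy,hl,hs,hu,hv,hw,hy,ls,lu,lv,lw,ly,su,sv,sw,sy,uv,uw,uy,vw,vy,wy
∂2: piv[afh,afl,afw,ahl,ahu,ahw,alu,alw,auw,auy,awy,fls,flu,fly,fsu,fsy,fuy,hls,hly,hsw,hvw,hvy,lsv,luv,lvw] rk=25  ker:fhl,flw,hlu,hlw,huw,huy,hwy,lsu,lsw,lsy,luy,suy,svw,uvw,uwy,vwy
∂3: piv[afhl,ahlu,ahlw,ahuw,auwy,flsu,flsy,fluy,fsuy,hlsw,lsvw] rk=11  ker:lsuy
b_3=(12−11)−0=1

b_3=1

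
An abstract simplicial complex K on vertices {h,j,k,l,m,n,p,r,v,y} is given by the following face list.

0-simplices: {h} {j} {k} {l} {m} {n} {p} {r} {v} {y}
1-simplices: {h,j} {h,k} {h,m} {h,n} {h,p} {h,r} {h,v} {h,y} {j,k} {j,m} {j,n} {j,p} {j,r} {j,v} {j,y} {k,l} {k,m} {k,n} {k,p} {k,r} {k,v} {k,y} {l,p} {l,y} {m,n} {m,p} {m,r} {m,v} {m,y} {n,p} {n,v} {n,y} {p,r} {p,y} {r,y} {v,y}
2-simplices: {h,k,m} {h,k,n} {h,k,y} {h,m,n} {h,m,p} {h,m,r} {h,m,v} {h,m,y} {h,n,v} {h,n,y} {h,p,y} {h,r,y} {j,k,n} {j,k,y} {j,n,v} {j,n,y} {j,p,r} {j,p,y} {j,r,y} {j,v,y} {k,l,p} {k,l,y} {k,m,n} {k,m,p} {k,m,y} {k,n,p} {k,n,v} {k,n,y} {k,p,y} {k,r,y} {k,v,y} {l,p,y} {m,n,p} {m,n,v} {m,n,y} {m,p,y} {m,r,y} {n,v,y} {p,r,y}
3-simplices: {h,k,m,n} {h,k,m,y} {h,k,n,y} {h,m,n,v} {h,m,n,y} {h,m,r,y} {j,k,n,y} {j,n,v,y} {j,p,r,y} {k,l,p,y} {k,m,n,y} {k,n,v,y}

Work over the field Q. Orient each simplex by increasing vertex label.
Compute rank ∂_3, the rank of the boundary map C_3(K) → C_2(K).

rank∂_3=11

n_0=10 n_1=36 n_2=39 n_3=12  [Q]
∂1: piv[hj,hk,hm,hn,hp,hr,hv,hy,kl] rk=9  ker:jk,jm,jn,jp,jr,jv,jy,km,kn,kp,kr,kv,ky,lp,ly,mn,mp,mr,mv,my,np,nv,ny,pr,py,ry,vy
∂2: piv[hkm,hkn,hky,hmn,hmp,hmr,hmv,hmy,hnv,hny,hpy,hry,jkn,jky,jnv,jpr,jpy,jry,jvy,klp,kly,kmp,knp,knv,kry] rk=25  ker:jny,kmn,kmy,kny,kpy,kvy,lpy,mnp,mnv,mny,mpy,mry,nvy,pry
∂3: piv[hkmn,hkmy,hkny,hmnv,hmny,hmry,jkny,jnvy,jpry,klpy,knvy] rk=11  ker:kmny
rk∂_3=11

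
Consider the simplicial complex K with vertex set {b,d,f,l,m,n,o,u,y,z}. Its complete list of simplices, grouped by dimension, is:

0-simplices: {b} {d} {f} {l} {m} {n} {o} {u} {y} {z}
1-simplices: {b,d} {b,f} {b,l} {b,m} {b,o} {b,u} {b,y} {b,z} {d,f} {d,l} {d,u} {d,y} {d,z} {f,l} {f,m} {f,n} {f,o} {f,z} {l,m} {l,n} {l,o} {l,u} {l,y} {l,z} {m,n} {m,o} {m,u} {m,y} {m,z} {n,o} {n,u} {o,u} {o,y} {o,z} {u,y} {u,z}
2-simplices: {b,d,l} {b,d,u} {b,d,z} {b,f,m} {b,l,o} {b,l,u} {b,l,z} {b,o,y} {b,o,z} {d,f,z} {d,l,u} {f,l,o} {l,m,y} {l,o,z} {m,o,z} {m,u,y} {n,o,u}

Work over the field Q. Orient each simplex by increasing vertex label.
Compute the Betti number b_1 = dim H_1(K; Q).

n_0=10 n_1=36 n_2=17  [Q]
∂1: piv[bd,bf,bl,bm,bo,bu,by,bz,fn] rk=9  ker:df,dl,du,dy,dz,fl,fm,fo,fz,lm,ln,lo,lu,ly,lz,mn,mo,mu,my,mz,no,nu,ou,oy,oz,uy,uz
∂2: piv[bdl,bdu,bdz,bfm,blo,blu,blz,boy,boz,dfz,flo,lmy,moz,muy,nou] rk=15  ker:dlu,loz
b_1=(36−9)−15=12

b_1=12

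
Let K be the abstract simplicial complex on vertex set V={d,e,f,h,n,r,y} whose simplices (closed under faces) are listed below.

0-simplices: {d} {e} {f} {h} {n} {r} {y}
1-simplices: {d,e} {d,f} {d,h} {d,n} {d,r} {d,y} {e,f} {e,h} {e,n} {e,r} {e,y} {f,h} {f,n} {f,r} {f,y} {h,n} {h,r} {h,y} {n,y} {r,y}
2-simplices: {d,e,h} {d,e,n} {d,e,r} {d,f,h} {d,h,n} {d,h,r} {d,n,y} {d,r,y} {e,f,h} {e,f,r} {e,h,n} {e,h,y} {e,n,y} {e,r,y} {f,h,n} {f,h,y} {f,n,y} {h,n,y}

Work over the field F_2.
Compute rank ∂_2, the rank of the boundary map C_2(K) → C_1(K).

rank∂_2=14

n_0=7 n_1=20 n_2=18  [Z2]
∂1: piv[de,df,dh,dn,dr,dy] rk=6  ker:ef,eh,en,er,ey,fh,fn,fr,fy,hn,hr,hy,ny,ry
∂2: piv[deh,den,der,dfh,dhn,dhr,dny,dry,efh,efr,ehy,eny,fhn,fhy] rk=14  ker:ehn,ery,fny,hny
rk∂_2=14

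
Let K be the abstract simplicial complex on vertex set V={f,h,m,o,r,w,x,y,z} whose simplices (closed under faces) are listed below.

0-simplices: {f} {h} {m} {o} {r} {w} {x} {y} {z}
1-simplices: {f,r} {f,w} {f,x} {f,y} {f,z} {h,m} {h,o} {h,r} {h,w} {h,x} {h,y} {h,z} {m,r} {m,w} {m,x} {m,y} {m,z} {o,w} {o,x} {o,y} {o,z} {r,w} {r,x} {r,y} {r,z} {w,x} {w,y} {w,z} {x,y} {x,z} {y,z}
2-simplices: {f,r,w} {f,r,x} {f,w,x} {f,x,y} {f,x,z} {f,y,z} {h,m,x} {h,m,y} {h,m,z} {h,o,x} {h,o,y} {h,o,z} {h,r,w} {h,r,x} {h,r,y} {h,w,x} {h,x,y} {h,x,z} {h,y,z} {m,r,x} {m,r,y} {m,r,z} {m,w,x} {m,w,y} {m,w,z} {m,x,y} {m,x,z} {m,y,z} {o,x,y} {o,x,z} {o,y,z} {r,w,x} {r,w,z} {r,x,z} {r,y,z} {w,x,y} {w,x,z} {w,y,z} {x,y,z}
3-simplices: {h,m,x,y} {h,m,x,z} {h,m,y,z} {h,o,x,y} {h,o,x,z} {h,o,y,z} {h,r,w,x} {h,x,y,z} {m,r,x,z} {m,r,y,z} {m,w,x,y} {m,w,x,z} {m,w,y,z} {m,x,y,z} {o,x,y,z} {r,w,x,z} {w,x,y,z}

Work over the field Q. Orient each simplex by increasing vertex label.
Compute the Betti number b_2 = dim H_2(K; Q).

n_0=9 n_1=31 n_2=39 n_3=17  [Q]
∂1: piv[fr,fw,fx,fy,fz,hm,ho,hr] rk=8  ker:hw,hx,hy,hz,mr,mw,mx,my,mz,ow,ox,oy,oz,rw,rx,ry,rz,wx,wy,wz,xy,xz,yz
∂2: piv[frw,frx,fwx,fxy,fxz,fyz,hmx,hmy,hmz,hox,hoy,hoz,hrw,hrx,hry,hxy,hxz,mrx,mrz,mwx,mwy,mwz] rk=22  ker:hwx,hyz,mry,mxy,mxz,myz,oxy,oxz,oyz,rwx,rwz,rxz,ryz,wxy,wxz,wyz,xyz
∂3: piv[hmxy,hmxz,hmyz,hoxy,hoxz,hoyz,hrwx,hxyz,mrxz,mryz,mwxy,mwxz,mwyz,rwxz] rk=14  ker:mxyz,oxyz,wxyz
b_2=(39−22)−14=3

b_2=3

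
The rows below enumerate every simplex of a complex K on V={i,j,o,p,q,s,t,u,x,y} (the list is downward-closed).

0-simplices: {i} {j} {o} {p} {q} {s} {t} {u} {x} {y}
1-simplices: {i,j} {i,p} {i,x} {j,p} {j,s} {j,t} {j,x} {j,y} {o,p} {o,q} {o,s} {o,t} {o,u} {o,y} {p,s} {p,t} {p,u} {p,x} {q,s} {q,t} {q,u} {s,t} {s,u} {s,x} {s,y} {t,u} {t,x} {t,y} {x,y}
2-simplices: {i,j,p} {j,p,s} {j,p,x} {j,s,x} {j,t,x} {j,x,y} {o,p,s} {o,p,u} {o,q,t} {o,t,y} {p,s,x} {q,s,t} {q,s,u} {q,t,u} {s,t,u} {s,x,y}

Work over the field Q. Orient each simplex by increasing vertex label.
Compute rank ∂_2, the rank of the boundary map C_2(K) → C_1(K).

n_0=10 n_1=29 n_2=16  [Q]
∂1: piv[ij,ip,ix,js,jt,jy,op,oq,ou] rk=9  ker:jp,jx,os,ot,oy,ps,pt,pu,px,qs,qt,qu,st,su,sx,sy,tu,tx,ty,xy
∂2: piv[ijp,jps,jpx,jsx,jtx,jxy,ops,opu,oqt,oty,qst,qsu,qtu,sxy] rk=14  ker:psx,stu
rk∂_2=14

rank∂_2=14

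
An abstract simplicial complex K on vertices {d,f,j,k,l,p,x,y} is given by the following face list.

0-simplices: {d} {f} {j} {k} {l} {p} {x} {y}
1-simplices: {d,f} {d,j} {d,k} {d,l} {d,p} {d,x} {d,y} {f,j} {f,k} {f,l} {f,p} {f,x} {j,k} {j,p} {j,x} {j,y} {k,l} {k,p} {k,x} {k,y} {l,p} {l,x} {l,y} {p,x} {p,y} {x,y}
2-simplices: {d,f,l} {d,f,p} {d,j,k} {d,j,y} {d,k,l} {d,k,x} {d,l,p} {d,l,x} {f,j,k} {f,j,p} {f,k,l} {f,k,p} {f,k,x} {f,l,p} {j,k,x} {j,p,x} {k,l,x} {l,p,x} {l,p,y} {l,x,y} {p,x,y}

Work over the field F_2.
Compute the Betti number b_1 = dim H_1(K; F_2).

b_1=2

n_0=8 n_1=26 n_2=21  [Z2]
∂1: piv[df,dj,dk,dl,dp,dx,dy] rk=7  ker:fj,fk,fl,fp,fx,jk,jp,jx,jy,kl,kp,kx,ky,lp,lx,ly,px,py,xy
∂2: piv[dfl,dfp,djk,djy,dkl,dkx,dlp,dlx,fjk,fjp,fkl,fkp,fkx,jkx,jpx,lpy,lxy] rk=17  ker:flp,klx,lpx,pxy
b_1=(26−7)−17=2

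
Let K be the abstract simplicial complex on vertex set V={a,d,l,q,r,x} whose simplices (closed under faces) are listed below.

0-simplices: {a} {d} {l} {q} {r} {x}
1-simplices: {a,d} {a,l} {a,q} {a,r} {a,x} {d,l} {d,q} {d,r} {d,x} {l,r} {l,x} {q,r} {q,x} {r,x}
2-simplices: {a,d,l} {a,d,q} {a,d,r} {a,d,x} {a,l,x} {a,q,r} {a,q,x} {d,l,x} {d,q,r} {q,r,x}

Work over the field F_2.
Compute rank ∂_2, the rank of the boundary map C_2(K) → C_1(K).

n_0=6 n_1=14 n_2=10  [Z2]
∂1: piv[ad,al,aq,ar,ax] rk=5  ker:dl,dq,dr,dx,lr,lx,qr,qx,rx
∂2: piv[adl,adq,adr,adx,alx,aqr,aqx,qrx] rk=8  ker:dlx,dqr
rk∂_2=8

rank∂_2=8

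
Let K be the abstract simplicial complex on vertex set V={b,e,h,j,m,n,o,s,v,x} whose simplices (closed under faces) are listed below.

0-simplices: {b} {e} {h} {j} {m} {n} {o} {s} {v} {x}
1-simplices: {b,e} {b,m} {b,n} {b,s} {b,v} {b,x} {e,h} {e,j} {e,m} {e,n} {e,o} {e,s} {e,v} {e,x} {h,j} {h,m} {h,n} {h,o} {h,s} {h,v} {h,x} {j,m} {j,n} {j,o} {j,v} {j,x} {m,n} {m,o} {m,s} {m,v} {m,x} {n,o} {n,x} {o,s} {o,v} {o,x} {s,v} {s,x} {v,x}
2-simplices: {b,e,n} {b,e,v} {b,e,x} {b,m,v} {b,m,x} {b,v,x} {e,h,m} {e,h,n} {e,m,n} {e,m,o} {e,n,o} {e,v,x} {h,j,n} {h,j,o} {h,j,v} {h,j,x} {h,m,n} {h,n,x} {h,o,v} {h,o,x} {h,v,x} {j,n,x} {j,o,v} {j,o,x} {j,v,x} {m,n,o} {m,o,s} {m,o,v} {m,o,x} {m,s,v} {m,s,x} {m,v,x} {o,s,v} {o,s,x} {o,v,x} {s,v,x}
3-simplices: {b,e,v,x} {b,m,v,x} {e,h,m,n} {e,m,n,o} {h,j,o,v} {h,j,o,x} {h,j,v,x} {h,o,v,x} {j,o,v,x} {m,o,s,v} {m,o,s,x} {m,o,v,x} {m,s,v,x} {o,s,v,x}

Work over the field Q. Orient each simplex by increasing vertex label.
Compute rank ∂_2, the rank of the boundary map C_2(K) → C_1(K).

rank∂_2=23

n_0=10 n_1=39 n_2=36 n_3=14  [Q]
∂1: piv[be,bm,bn,bs,bv,bx,eh,ej,eo] rk=9  ker:em,en,es,ev,ex,hj,hm,hn,ho,hs,hv,hx,jm,jn,jo,jv,jx,mn,mo,ms,mv,mx,no,nx,os,ov,ox,sv,sx,vx
∂2: piv[ben,bev,bex,bmv,bmx,bvx,ehm,ehn,emn,emo,eno,hjn,hjo,hjv,hjx,hnx,hov,hox,hvx,mos,mov,msv,msx] rk=23  ker:evx,hmn,jnx,jov,jox,jvx,mno,mox,mvx,osv,osx,ovx,svx
∂3: piv[bevx,bmvx,ehmn,emno,hjov,hjox,hjvx,hovx,mosv,mosx,movx,msvx] rk=12  ker:jovx,osvx
rk∂_2=23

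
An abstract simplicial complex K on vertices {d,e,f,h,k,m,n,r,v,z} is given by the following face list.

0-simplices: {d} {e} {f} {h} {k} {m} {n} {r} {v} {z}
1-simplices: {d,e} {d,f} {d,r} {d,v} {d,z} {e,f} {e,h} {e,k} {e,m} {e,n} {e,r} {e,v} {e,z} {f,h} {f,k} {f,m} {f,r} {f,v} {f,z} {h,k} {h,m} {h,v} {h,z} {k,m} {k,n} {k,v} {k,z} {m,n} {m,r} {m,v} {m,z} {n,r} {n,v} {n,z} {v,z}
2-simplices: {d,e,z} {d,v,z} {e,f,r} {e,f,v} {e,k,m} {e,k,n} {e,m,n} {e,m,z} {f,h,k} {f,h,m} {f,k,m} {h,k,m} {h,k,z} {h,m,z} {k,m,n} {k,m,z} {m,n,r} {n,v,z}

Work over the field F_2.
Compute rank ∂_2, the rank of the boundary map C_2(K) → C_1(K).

rank∂_2=15

n_0=10 n_1=35 n_2=18  [Z2]
∂1: piv[de,df,dr,dv,dz,eh,ek,em,en] rk=9  ker:ef,er,ev,ez,fh,fk,fm,fr,fv,fz,hk,hm,hv,hz,km,kn,kv,kz,mn,mr,mv,mz,nr,nv,nz,vz
∂2: piv[dez,dvz,efr,efv,ekm,ekn,emn,emz,fhk,fhm,fkm,hkz,hmz,mnr,nvz] rk=15  ker:hkm,kmn,kmz
rk∂_2=15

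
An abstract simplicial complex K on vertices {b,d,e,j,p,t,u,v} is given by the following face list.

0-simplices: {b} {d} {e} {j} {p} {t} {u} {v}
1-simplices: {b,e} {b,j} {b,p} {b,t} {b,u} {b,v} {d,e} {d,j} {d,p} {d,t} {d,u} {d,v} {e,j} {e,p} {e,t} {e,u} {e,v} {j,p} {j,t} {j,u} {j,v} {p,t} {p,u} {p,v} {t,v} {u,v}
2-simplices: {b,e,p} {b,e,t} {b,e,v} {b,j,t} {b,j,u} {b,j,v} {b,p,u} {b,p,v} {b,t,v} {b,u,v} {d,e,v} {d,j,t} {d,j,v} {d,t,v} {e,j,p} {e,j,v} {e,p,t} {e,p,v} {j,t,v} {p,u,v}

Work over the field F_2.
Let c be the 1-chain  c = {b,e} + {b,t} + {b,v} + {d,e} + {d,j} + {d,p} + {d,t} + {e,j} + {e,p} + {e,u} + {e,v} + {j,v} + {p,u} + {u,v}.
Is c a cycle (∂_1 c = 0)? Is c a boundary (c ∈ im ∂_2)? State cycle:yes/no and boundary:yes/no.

n_0=8 n_1=26 n_2=20  [Z2]
∂1: piv[be,bj,bp,bt,bu,bv,de] rk=7  ker:dj,dp,dt,du,dv,ej,ep,et,eu,ev,jp,jt,ju,jv,pt,pu,pv,tv,uv
∂2: piv[bep,bet,bev,bjt,bju,bjv,bpu,bpv,btv,buv,dev,djt,djv,ejp,ejv,ept] rk=16  ker:dtv,epv,jtv,puv
∂1c = {b} + {j} + {p} + {u}

cycle:no boundary:no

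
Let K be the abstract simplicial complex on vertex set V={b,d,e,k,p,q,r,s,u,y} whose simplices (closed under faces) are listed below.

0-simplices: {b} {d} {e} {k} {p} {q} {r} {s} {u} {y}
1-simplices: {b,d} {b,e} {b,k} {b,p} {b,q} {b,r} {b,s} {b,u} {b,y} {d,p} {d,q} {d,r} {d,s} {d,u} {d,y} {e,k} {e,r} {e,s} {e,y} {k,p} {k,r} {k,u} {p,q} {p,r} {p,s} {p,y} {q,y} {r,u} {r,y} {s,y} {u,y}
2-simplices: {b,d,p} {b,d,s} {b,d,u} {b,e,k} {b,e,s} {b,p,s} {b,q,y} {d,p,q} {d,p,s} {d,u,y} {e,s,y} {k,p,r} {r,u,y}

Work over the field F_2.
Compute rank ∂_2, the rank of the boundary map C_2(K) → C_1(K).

n_0=10 n_1=31 n_2=13  [Z2]
∂1: piv[bd,be,bk,bp,bq,br,bs,bu,by] rk=9  ker:dp,dq,dr,ds,du,dy,ek,er,es,ey,kp,kr,ku,pq,pr,ps,py,qy,ru,ry,sy,uy
∂2: piv[bdp,bds,bdu,bek,bes,bps,bqy,dpq,duy,esy,kpr,ruy] rk=12  ker:dps
rk∂_2=12

rank∂_2=12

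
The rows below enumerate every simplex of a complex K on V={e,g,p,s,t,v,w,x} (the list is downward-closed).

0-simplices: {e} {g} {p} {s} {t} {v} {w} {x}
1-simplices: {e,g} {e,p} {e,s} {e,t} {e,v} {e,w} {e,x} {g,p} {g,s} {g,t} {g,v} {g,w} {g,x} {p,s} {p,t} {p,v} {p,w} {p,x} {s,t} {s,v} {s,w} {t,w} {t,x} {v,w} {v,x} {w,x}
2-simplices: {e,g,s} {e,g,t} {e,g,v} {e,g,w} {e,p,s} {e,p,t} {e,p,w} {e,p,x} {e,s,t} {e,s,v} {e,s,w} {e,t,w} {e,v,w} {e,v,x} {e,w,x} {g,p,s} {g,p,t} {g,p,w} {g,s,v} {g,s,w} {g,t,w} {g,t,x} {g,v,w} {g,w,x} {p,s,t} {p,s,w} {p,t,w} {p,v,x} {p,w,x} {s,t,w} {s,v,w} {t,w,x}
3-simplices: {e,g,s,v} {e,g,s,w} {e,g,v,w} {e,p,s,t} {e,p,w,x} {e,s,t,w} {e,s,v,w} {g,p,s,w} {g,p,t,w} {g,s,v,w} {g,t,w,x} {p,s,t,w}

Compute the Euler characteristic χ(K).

n_0=8 n_1=26 n_2=32 n_3=12
χ=+8−26+32−12=2

χ(K)=2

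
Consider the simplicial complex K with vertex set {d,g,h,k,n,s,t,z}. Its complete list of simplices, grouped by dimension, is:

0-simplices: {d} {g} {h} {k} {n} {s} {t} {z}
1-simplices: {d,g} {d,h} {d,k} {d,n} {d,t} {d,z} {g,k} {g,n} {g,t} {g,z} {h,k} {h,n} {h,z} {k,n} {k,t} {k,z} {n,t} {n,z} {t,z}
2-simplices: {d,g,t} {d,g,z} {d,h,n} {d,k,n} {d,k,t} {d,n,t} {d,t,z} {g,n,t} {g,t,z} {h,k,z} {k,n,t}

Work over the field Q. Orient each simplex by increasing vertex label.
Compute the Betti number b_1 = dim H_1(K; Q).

b_1=4

n_0=8 n_1=19 n_2=11  [Q]
∂1: piv[dg,dh,dk,dn,dt,dz] rk=6  ker:gk,gn,gt,gz,hk,hn,hz,kn,kt,kz,nt,nz,tz
∂2: piv[dgt,dgz,dhn,dkn,dkt,dnt,dtz,gnt,hkz] rk=9  ker:gtz,knt
b_1=(19−6)−9=4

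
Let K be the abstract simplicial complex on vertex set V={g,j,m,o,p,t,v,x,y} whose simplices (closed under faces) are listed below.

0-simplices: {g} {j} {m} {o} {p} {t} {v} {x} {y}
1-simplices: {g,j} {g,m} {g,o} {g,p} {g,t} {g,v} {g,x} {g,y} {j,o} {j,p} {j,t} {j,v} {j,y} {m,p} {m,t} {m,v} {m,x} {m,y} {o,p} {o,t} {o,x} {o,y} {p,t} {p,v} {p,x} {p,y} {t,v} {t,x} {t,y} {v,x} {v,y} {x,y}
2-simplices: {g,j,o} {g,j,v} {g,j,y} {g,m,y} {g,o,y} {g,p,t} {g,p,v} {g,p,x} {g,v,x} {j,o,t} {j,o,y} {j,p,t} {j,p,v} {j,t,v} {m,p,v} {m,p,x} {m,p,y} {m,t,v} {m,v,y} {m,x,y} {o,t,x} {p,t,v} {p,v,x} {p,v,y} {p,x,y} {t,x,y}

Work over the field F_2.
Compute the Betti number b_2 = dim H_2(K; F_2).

n_0=9 n_1=32 n_2=26  [Z2]
∂1: piv[gj,gm,go,gp,gt,gv,gx,gy] rk=8  ker:jo,jp,jt,jv,jy,mp,mt,mv,mx,my,op,ot,ox,oy,pt,pv,px,py,tv,tx,ty,vx,vy,xy
∂2: piv[gjo,gjv,gjy,gmy,goy,gpt,gpv,gpx,gvx,jot,jpt,jpv,jtv,mpv,mpx,mpy,mtv,mvy,mxy,otx,txy] rk=21  ker:joy,ptv,pvx,pvy,pxy
b_2=(26−21)−0=5

b_2=5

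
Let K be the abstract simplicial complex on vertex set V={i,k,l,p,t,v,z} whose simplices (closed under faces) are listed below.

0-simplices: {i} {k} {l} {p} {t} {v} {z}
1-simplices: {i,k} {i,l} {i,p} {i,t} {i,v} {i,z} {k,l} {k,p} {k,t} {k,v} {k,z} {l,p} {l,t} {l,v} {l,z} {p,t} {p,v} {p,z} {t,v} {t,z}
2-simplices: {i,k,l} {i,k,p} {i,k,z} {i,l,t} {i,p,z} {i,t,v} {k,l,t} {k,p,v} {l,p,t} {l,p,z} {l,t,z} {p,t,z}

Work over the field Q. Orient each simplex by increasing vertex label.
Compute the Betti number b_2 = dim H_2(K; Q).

n_0=7 n_1=20 n_2=12  [Q]
∂1: piv[ik,il,ip,it,iv,iz] rk=6  ker:kl,kp,kt,kv,kz,lp,lt,lv,lz,pt,pv,pz,tv,tz
∂2: piv[ikl,ikp,ikz,ilt,ipz,itv,klt,kpv,lpt,lpz,ltz] rk=11  ker:ptz
b_2=(12−11)−0=1

b_2=1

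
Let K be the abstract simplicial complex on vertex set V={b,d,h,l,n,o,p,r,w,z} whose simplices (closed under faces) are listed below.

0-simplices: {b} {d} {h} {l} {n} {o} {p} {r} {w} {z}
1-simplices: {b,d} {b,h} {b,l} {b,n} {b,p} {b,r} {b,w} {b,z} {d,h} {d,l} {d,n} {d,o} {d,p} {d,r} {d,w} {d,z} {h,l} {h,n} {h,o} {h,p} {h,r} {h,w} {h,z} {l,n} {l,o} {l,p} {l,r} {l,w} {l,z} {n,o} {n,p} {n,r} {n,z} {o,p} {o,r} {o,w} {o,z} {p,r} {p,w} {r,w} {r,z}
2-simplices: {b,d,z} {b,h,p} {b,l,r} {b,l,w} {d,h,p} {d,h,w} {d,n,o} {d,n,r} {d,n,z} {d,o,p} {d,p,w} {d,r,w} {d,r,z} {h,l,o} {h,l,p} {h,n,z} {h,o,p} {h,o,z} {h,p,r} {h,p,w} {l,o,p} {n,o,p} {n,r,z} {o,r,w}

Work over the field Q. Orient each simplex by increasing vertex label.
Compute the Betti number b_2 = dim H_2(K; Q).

n_0=10 n_1=41 n_2=24  [Q]
∂1: piv[bd,bh,bl,bn,bp,br,bw,bz,do] rk=9  ker:dh,dl,dn,dp,dr,dw,dz,hl,hn,ho,hp,hr,hw,hz,ln,lo,lp,lr,lw,lz,no,np,nr,nz,op,or,ow,oz,pr,pw,rw,rz
∂2: piv[bdz,bhp,blr,blw,dhp,dhw,dno,dnr,dnz,dop,dpw,drw,drz,hlo,hlp,hnz,hop,hoz,hpr,nop,orw] rk=21  ker:hpw,lop,nrz
b_2=(24−21)−0=3

b_2=3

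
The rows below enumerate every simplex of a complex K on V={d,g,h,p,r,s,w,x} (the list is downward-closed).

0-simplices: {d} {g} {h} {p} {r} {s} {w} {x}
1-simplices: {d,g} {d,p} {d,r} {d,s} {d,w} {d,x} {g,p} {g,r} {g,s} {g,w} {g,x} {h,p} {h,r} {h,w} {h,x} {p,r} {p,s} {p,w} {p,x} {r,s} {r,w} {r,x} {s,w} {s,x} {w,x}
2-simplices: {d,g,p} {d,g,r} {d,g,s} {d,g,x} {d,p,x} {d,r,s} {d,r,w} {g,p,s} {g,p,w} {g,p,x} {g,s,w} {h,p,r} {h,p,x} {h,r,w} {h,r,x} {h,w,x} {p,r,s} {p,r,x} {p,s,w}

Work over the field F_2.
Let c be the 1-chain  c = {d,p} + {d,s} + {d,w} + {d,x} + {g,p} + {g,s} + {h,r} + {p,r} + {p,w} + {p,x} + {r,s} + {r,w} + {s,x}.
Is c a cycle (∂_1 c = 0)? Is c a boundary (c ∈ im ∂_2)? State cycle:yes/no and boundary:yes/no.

cycle:no boundary:no

n_0=8 n_1=25 n_2=19  [Z2]
∂1: piv[dg,dp,dr,ds,dw,dx,hp] rk=7  ker:gp,gr,gs,gw,gx,hr,hw,hx,pr,ps,pw,px,rs,rw,rx,sw,sx,wx
∂2: piv[dgp,dgr,dgs,dgx,dpx,drs,drw,gps,gpw,gsw,hpr,hpx,hrw,hrx,hwx,prs] rk=16  ker:gpx,prx,psw
∂1c = {h} + {p} + {w} + {x}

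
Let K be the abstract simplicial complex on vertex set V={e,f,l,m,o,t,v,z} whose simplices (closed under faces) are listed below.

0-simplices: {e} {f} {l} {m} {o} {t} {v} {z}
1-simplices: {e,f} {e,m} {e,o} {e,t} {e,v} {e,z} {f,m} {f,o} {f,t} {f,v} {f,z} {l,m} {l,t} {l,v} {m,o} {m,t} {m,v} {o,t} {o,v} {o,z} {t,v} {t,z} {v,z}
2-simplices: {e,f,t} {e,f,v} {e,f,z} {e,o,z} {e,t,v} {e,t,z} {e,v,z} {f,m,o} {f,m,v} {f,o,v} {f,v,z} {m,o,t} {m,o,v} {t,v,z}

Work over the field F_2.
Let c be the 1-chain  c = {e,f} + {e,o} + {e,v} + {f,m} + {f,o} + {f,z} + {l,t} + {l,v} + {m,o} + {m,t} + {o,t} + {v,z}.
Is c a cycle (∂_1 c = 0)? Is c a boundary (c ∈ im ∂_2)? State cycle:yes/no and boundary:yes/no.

n_0=8 n_1=23 n_2=14  [Z2]
∂1: piv[ef,em,eo,et,ev,ez,lm] rk=7  ker:fm,fo,ft,fv,fz,lt,lv,mo,mt,mv,ot,ov,oz,tv,tz,vz
∂2: piv[eft,efv,efz,eoz,etv,etz,evz,fmo,fmv,fov,mot] rk=11  ker:fvz,mov,tvz
∂1c = {e} + {m} + {t} + {v}

cycle:no boundary:no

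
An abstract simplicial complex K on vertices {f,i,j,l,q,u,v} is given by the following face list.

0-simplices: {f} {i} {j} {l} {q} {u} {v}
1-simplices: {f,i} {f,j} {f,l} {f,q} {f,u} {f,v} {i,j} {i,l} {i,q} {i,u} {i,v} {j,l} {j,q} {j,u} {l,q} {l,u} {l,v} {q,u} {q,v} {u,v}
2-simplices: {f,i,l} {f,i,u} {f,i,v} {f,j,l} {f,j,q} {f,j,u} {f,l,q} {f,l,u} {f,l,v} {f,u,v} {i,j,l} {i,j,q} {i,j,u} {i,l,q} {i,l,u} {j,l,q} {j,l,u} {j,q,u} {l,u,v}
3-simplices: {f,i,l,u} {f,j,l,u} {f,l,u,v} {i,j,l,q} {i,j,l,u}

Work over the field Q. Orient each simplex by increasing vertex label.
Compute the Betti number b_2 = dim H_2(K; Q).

n_0=7 n_1=20 n_2=19 n_3=5  [Q]
∂1: piv[fi,fj,fl,fq,fu,fv] rk=6  ker:ij,il,iq,iu,iv,jl,jq,ju,lq,lu,lv,qu,qv,uv
∂2: piv[fil,fiu,fiv,fjl,fjq,fju,flq,flu,flv,fuv,ijl,ijq,jqu] rk=13  ker:iju,ilq,ilu,jlq,jlu,luv
∂3: piv[filu,fjlu,fluv,ijlq,ijlu] rk=5
b_2=(19−13)−5=1

b_2=1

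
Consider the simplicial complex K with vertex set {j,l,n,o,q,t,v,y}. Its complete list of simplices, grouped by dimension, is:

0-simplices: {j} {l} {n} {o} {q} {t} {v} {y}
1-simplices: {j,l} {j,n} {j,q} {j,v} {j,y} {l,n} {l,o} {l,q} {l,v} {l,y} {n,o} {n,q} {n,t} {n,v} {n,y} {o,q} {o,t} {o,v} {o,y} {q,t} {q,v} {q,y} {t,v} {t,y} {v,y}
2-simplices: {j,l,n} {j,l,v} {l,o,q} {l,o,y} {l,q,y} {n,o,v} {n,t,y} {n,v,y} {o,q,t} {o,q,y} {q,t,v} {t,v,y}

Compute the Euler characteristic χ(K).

χ(K)=-5

n_0=8 n_1=25 n_2=12
χ=+8−25+12=-5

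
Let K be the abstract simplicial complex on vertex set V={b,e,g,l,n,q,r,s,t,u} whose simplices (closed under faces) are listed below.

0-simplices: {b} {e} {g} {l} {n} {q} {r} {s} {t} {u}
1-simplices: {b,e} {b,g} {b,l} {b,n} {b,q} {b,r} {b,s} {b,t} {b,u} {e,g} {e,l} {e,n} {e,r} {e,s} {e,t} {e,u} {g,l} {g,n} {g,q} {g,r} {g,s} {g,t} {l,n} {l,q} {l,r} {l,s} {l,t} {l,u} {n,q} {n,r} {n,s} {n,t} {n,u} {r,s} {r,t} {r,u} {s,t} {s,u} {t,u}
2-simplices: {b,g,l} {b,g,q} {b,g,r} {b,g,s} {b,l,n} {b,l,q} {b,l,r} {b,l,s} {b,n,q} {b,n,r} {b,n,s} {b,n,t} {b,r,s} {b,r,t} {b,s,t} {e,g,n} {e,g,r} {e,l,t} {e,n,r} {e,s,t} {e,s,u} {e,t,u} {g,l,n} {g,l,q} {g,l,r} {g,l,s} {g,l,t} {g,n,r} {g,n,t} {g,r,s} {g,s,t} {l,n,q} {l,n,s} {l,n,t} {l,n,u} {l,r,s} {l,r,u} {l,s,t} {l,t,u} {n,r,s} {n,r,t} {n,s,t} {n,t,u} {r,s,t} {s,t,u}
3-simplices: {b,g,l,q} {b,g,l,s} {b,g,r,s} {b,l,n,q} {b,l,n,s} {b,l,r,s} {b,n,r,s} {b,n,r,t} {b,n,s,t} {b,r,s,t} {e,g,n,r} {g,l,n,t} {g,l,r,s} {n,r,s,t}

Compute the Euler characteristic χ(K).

χ(K)=2

n_0=10 n_1=39 n_2=45 n_3=14
χ=+10−39+45−14=2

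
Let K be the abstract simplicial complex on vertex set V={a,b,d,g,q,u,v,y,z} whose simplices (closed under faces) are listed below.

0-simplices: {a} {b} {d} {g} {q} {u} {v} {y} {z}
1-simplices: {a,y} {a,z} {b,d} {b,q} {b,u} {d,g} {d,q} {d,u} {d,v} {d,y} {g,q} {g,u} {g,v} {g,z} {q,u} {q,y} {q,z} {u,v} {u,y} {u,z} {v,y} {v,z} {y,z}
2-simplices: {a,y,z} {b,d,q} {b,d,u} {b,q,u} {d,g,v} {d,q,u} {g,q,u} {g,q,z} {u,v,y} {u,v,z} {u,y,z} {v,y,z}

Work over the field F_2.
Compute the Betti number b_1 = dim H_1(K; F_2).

b_1=5

n_0=9 n_1=23 n_2=12  [Z2]
∂1: piv[ay,az,bd,bq,bu,dg,dv,dy] rk=8  ker:dq,du,gq,gu,gv,gz,qu,qy,qz,uv,uy,uz,vy,vz,yz
∂2: piv[ayz,bdq,bdu,bqu,dgv,gqu,gqz,uvy,uvz,uyz] rk=10  ker:dqu,vyz
b_1=(23−8)−10=5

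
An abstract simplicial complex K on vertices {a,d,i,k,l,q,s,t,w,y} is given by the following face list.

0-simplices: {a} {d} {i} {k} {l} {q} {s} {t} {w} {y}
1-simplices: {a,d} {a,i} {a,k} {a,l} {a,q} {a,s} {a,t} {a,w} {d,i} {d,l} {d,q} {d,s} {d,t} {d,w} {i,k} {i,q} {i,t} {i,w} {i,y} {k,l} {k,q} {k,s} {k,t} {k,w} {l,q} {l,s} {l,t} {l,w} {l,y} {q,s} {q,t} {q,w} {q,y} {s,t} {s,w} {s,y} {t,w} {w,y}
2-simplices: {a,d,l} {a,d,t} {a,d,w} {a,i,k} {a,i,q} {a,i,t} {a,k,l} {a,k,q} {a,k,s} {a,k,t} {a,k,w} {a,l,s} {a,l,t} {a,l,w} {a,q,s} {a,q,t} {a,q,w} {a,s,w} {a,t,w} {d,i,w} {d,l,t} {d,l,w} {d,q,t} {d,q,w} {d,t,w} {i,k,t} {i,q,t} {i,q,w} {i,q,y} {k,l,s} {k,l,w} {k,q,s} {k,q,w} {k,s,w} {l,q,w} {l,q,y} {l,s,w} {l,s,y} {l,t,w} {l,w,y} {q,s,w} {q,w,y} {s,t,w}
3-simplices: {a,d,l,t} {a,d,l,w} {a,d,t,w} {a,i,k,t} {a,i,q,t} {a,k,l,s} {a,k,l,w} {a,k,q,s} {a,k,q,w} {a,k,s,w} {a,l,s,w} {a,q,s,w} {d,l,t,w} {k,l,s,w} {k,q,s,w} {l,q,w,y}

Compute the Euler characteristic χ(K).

χ(K)=-1

n_0=10 n_1=38 n_2=43 n_3=16
χ=+10−38+43−16=-1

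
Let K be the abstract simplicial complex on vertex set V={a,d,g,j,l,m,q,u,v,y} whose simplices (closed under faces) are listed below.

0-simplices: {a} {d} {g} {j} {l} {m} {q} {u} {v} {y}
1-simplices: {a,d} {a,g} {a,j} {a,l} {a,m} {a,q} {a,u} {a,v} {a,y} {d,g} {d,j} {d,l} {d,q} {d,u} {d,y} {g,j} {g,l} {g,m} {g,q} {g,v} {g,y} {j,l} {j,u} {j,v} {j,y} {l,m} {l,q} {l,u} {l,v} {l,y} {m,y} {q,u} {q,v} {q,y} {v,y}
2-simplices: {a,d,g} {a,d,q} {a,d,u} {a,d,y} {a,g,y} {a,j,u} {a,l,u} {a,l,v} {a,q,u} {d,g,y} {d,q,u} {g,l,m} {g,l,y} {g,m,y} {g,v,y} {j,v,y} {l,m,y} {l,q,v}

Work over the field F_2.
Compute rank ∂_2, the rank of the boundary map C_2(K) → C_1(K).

rank∂_2=15

n_0=10 n_1=35 n_2=18  [Z2]
∂1: piv[ad,ag,aj,al,am,aq,au,av,ay] rk=9  ker:dg,dj,dl,dq,du,dy,gj,gl,gm,gq,gv,gy,jl,ju,jv,jy,lm,lq,lu,lv,ly,my,qu,qv,qy,vy
∂2: piv[adg,adq,adu,ady,agy,aju,alu,alv,aqu,glm,gly,gmy,gvy,jvy,lqv] rk=15  ker:dgy,dqu,lmy
rk∂_2=15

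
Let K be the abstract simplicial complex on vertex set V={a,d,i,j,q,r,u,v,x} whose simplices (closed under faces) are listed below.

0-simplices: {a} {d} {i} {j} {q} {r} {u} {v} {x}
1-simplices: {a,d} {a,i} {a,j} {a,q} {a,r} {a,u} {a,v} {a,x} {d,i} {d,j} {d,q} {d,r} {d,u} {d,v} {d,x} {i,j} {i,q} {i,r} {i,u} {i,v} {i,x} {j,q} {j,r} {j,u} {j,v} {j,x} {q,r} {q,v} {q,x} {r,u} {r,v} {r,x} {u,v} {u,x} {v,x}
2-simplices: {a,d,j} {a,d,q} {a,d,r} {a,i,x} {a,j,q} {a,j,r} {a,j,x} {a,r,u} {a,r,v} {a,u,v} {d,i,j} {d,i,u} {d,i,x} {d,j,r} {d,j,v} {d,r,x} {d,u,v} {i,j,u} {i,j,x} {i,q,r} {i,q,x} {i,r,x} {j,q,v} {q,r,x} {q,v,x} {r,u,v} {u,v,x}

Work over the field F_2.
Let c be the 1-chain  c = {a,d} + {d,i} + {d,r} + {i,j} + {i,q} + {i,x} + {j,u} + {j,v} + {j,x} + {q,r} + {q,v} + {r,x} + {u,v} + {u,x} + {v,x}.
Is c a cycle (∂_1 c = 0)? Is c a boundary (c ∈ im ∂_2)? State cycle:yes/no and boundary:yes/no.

cycle:no boundary:no

n_0=9 n_1=35 n_2=27  [Z2]
∂1: piv[ad,ai,aj,aq,ar,au,av,ax] rk=8  ker:di,dj,dq,dr,du,dv,dx,ij,iq,ir,iu,iv,ix,jq,jr,ju,jv,jx,qr,qv,qx,ru,rv,rx,uv,ux,vx
∂2: piv[adj,adq,adr,aix,ajq,ajr,ajx,aru,arv,auv,dij,diu,dix,djv,drx,duv,iju,ijx,iqr,iqx,irx,jqv,qvx,uvx] rk=24  ker:djr,qrx,ruv
∂1c = {a} + {d} + {q} + {r} + {u} + {x}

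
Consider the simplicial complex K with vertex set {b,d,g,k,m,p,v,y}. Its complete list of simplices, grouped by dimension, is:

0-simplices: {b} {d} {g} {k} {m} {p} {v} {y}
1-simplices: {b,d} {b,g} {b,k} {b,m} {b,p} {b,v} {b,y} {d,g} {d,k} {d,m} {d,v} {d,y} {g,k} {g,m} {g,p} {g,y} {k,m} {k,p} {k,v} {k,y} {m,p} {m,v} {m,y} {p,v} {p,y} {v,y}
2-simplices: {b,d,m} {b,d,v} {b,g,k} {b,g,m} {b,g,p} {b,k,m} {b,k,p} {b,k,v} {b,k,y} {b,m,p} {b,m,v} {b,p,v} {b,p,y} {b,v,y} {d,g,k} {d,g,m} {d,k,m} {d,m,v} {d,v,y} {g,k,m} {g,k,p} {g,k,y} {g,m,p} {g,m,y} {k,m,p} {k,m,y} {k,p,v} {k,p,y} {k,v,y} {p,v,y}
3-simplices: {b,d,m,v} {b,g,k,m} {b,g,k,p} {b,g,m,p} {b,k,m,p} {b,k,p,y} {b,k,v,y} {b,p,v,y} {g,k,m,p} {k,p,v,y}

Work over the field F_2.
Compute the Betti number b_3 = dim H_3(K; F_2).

b_3=1

n_0=8 n_1=26 n_2=30 n_3=10  [Z2]
∂1: piv[bd,bg,bk,bm,bp,bv,by] rk=7  ker:dg,dk,dm,dv,dy,gk,gm,gp,gy,km,kp,kv,ky,mp,mv,my,pv,py,vy
∂2: piv[bdm,bdv,bgk,bgm,bgp,bkm,bkp,bkv,bky,bmp,bmv,bpv,bpy,bvy,dgk,dgm,dvy,gky,gmy] rk=19  ker:dkm,dmv,gkm,gkp,gmp,kmp,kmy,kpv,kpy,kvy,pvy
∂3: piv[bdmv,bgkm,bgkp,bgmp,bkmp,bkpy,bkvy,bpvy,kpvy] rk=9  ker:gkmp
b_3=(10−9)−0=1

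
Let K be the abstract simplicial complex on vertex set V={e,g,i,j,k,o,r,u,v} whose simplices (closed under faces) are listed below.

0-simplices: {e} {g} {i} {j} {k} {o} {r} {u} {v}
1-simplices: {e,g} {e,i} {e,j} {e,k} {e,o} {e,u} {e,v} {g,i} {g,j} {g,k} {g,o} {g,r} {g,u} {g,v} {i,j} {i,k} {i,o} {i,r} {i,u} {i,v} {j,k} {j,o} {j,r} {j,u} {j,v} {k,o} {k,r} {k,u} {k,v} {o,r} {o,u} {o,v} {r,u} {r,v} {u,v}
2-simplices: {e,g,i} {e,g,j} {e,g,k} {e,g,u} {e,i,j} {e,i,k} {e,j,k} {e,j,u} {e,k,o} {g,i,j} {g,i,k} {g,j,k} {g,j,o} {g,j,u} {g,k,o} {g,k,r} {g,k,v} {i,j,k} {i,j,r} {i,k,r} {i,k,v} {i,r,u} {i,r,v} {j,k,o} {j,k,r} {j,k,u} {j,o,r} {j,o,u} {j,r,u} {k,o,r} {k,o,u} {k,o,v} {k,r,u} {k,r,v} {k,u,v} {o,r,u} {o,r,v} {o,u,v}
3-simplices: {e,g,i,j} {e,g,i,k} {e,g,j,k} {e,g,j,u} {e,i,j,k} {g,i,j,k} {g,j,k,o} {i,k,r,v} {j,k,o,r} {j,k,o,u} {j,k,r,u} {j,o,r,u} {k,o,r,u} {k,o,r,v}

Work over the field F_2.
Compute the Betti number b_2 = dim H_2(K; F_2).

n_0=9 n_1=35 n_2=38 n_3=14  [Z2]
∂1: piv[eg,ei,ej,ek,eo,eu,ev,gr] rk=8  ker:gi,gj,gk,go,gu,gv,ij,ik,io,ir,iu,iv,jk,jo,jr,ju,jv,ko,kr,ku,kv,or,ou,ov,ru,rv,uv
∂2: piv[egi,egj,egk,egu,eij,eik,ejk,eju,eko,gjo,gko,gkr,gkv,ijr,ikr,ikv,iru,irv,jku,jor,jou,jru,kov,kuv] rk=24  ker:gij,gik,gjk,gju,ijk,jko,jkr,kor,kou,kru,krv,oru,orv,ouv
∂3: piv[egij,egik,egjk,egju,eijk,gjko,ikrv,jkor,jkou,jkru,joru,korv] rk=12  ker:gijk,koru
b_2=(38−24)−12=2

b_2=2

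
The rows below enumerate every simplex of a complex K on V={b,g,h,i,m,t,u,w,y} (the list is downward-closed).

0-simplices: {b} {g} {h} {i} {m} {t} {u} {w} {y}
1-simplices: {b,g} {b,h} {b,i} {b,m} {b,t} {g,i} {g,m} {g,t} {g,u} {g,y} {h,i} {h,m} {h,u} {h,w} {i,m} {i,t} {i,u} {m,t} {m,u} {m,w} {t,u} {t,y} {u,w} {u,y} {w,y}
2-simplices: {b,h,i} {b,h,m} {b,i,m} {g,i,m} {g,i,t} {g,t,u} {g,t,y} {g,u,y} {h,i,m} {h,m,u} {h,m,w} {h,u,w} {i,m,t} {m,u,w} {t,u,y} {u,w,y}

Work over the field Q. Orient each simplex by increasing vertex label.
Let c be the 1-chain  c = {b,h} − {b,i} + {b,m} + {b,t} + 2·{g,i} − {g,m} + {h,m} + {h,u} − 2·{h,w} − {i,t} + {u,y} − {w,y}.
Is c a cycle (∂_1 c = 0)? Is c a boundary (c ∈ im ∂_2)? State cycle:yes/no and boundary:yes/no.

cycle:no boundary:no

n_0=9 n_1=25 n_2=16  [Q]
∂1: piv[bg,bh,bi,bm,bt,gu,gy,hw] rk=8  ker:gi,gm,gt,hi,hm,hu,im,it,iu,mt,mu,mw,tu,ty,uw,uy,wy
∂2: piv[bhi,bhm,bim,gim,git,gtu,gty,guy,hmu,hmw,huw,imt,uwy] rk=13  ker:him,muw,tuy
∂1c = −2·{b} − {g} + {h} + 2·{i} + {m} − {w}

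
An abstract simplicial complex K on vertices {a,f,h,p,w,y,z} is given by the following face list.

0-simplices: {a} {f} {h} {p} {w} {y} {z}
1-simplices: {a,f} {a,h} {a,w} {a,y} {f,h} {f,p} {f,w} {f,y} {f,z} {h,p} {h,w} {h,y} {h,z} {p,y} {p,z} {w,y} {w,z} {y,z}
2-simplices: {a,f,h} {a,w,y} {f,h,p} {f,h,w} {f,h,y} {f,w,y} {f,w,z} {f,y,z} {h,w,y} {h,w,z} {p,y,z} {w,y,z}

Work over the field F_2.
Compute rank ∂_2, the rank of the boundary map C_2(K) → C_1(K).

n_0=7 n_1=18 n_2=12  [Z2]
∂1: piv[af,ah,aw,ay,fp,fz] rk=6  ker:fh,fw,fy,hp,hw,hy,hz,py,pz,wy,wz,yz
∂2: piv[afh,awy,fhp,fhw,fhy,fwy,fwz,fyz,hwz,pyz] rk=10  ker:hwy,wyz
rk∂_2=10

rank∂_2=10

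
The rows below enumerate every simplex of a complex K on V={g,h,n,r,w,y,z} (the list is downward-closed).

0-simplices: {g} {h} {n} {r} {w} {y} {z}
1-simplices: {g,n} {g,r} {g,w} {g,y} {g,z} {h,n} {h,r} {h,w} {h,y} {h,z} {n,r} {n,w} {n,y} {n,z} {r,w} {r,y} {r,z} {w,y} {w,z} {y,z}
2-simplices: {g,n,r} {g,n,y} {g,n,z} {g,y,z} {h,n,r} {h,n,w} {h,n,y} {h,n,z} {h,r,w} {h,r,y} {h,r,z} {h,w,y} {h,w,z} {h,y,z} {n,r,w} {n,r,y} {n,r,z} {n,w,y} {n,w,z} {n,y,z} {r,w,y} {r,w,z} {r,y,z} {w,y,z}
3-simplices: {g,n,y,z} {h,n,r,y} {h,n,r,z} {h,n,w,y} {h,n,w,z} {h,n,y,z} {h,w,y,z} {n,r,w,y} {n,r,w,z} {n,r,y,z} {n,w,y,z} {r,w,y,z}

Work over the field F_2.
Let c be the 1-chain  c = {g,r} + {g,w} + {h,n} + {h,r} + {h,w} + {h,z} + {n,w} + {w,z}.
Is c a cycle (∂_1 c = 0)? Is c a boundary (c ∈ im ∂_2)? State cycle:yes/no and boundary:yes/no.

cycle:yes boundary:no

n_0=7 n_1=20 n_2=24 n_3=12  [Z2]
∂1: piv[gn,gr,gw,gy,gz,hn] rk=6  ker:hr,hw,hy,hz,nr,nw,ny,nz,rw,ry,rz,wy,wz,yz
∂2: piv[gnr,gny,gnz,gyz,hnr,hnw,hny,hnz,hrw,hry,hrz,hwy,hwz] rk=13  ker:hyz,nrw,nry,nrz,nwy,nwz,nyz,rwy,rwz,ryz,wyz
∂3: piv[gnyz,hnry,hnrz,hnwy,hnwz,hnyz,hwyz,nrwy,nrwz,nryz] rk=10  ker:nwyz,rwyz
∂1c = 0
c vs im∂2: residual ≠ 0 ⇒ not boundary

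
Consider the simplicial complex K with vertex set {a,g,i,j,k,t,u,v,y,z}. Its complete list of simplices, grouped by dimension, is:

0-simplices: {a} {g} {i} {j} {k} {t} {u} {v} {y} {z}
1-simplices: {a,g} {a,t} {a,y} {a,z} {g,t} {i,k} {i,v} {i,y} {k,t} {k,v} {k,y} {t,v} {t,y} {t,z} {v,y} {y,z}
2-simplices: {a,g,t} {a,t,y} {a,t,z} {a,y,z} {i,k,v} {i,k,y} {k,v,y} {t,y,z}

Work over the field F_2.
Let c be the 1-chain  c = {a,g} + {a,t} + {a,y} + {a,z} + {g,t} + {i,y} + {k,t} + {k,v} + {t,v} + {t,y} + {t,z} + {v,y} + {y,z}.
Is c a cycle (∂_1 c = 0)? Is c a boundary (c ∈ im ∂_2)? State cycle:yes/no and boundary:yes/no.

n_0=10 n_1=16 n_2=8  [Z2]
∂1: piv[ag,at,ay,az,ik,iv,iy] rk=7  ker:gt,kt,kv,ky,tv,ty,tz,vy,yz
∂2: piv[agt,aty,atz,ayz,ikv,iky,kvy] rk=7  ker:tyz
∂1c = {i} + {v} + {y} + {z}

cycle:no boundary:no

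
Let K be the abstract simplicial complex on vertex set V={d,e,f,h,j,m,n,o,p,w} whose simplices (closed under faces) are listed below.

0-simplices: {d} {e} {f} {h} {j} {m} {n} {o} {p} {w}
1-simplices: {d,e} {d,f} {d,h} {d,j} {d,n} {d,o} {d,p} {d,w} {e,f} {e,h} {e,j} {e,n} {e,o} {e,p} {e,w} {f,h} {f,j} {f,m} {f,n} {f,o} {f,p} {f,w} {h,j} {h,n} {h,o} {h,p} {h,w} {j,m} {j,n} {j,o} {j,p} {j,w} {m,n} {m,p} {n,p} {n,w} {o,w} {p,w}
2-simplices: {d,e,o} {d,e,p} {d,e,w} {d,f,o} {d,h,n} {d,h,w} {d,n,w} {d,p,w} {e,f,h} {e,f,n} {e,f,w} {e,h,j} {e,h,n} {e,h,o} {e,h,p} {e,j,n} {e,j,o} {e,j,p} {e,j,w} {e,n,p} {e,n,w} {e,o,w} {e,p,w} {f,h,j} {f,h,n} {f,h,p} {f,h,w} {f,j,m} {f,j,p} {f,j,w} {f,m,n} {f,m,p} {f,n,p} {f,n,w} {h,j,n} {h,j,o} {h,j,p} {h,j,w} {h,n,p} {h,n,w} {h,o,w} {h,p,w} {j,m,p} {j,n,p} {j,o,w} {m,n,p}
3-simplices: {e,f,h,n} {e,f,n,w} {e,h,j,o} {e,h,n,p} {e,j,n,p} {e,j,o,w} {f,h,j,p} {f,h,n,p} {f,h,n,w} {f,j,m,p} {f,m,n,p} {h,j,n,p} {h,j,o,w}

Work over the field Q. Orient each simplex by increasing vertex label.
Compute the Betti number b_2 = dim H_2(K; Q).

b_2=6

n_0=10 n_1=38 n_2=46 n_3=13  [Q]
∂1: piv[de,df,dh,dj,dn,do,dp,dw,fm] rk=9  ker:ef,eh,ej,en,eo,ep,ew,fh,fj,fn,fo,fp,fw,hj,hn,ho,hp,hw,jm,jn,jo,jp,jw,mn,mp,np,nw,ow,pw
∂2: piv[deo,dep,dew,dfo,dhn,dhw,dnw,dpw,efh,efn,efw,ehj,ehn,eho,ehp,ejn,ejo,ejp,ejw,enp,enw,eow,fhj,fhp,fjm,fmn,fmp] rk=27  ker:epw,fhn,fhw,fjp,fjw,fnp,fnw,hjn,hjo,hjp,hjw,hnp,hnw,how,hpw,jmp,jnp,jow,mnp
∂3: piv[efhn,efnw,ehjo,ehnp,ejnp,ejow,fhjp,fhnp,fhnw,fjmp,fmnp,hjnp,hjow] rk=13
b_2=(46−27)−13=6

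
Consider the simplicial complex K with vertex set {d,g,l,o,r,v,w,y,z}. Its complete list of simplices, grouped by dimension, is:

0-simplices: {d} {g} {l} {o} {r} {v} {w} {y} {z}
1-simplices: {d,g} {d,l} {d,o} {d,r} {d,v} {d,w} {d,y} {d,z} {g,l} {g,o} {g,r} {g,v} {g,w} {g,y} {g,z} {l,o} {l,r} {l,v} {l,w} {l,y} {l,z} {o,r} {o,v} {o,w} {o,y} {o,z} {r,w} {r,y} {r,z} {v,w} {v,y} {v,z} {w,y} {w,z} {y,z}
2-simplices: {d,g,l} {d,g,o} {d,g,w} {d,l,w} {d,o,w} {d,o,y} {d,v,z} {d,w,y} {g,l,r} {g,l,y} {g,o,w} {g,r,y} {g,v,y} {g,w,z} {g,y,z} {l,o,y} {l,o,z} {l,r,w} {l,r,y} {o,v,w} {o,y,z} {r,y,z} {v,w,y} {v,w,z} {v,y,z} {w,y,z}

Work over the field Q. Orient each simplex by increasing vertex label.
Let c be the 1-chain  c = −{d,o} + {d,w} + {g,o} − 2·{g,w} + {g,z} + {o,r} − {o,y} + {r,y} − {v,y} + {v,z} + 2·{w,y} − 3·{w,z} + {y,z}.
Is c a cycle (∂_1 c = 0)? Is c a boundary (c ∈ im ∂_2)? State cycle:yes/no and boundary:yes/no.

n_0=9 n_1=35 n_2=26  [Q]
∂1: piv[dg,dl,do,dr,dv,dw,dy,dz] rk=8  ker:gl,go,gr,gv,gw,gy,gz,lo,lr,lv,lw,ly,lz,or,ov,ow,oy,oz,rw,ry,rz,vw,vy,vz,wy,wz,yz
∂2: piv[dgl,dgo,dgw,dlw,dow,doy,dvz,dwy,glr,gly,gry,gvy,gwz,gyz,loy,loz,lrw,ovw,oyz,ryz,vwy,vwz,vyz] rk=23  ker:gow,lry,wyz
∂1c = 0
c vs im∂2: residual ≠ 0 ⇒ not boundary

cycle:yes boundary:no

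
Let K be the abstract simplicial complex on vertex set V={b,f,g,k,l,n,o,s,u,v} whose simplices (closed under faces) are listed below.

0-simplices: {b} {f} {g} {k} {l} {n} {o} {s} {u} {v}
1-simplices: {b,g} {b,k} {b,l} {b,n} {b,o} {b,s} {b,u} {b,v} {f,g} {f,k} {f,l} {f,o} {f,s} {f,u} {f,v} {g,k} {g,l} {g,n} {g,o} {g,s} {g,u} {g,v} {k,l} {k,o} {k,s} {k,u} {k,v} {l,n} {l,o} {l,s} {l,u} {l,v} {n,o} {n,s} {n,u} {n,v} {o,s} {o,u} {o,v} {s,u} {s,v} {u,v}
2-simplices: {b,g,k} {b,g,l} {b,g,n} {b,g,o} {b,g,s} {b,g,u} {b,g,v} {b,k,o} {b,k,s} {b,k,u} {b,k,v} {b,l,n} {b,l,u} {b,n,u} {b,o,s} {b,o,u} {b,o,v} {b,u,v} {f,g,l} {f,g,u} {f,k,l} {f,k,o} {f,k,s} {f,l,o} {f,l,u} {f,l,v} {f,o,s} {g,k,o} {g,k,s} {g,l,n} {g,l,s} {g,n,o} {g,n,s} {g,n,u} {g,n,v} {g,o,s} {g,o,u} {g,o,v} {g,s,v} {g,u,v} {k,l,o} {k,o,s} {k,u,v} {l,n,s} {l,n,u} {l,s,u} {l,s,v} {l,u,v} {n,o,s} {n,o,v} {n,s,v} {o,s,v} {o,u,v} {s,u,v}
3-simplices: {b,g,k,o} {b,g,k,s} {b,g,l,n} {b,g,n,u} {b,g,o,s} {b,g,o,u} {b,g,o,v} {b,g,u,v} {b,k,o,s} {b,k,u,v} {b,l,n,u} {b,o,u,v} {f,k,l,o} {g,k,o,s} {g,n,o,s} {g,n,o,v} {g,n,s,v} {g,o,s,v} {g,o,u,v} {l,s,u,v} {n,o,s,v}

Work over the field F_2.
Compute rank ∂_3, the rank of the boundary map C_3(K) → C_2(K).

n_0=10 n_1=42 n_2=54 n_3=21  [Z2]
∂1: piv[bg,bk,bl,bn,bo,bs,bu,bv,fg] rk=9  ker:fk,fl,fo,fs,fu,fv,gk,gl,gn,go,gs,gu,gv,kl,ko,ks,ku,kv,ln,lo,ls,lu,lv,no,ns,nu,nv,os,ou,ov,su,sv,uv
∂2: piv[bgk,bgl,bgn,bgo,bgs,bgu,bgv,bko,bks,bku,bkv,bln,blu,bnu,bos,bou,bov,buv,fgl,fgu,fkl,fko,fks,flo,flv,gls,gno,gns,gnv,gsv,lsu,lsv] rk=32  ker:flu,fos,gko,gks,gln,gnu,gos,gou,gov,guv,klo,kos,kuv,lns,lnu,luv,nos,nov,nsv,osv,ouv,suv
∂3: piv[bgko,bgks,bgln,bgnu,bgos,bgou,bgov,bguv,bkos,bkuv,blnu,bouv,fklo,gnos,gnov,gnsv,gosv,lsuv] rk=18  ker:gkos,gouv,nosv
rk∂_3=18

rank∂_3=18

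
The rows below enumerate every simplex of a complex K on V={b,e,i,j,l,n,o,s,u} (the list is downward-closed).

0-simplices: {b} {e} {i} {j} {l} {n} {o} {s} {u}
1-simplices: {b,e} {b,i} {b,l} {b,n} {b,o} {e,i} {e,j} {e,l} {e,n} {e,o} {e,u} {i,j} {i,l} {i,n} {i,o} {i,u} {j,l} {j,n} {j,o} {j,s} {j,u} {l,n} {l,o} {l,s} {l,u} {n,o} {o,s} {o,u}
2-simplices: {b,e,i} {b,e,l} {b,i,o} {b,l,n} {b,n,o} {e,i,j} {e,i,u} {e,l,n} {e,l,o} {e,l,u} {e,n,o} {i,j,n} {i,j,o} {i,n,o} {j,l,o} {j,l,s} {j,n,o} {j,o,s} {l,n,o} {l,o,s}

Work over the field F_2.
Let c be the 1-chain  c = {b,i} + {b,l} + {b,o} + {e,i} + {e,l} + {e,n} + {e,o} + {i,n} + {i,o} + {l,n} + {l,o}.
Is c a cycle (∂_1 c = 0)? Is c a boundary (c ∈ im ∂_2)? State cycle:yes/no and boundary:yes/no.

cycle:no boundary:no

n_0=9 n_1=28 n_2=20  [Z2]
∂1: piv[be,bi,bl,bn,bo,ej,eu,js] rk=8  ker:ei,el,en,eo,ij,il,in,io,iu,jl,jn,jo,ju,ln,lo,ls,lu,no,os,ou
∂2: piv[bei,bel,bio,bln,bno,eij,eiu,eln,elo,elu,eno,ijn,ijo,ino,jlo,jls,jos] rk=17  ker:jno,lno,los
∂1c = {b} + {n}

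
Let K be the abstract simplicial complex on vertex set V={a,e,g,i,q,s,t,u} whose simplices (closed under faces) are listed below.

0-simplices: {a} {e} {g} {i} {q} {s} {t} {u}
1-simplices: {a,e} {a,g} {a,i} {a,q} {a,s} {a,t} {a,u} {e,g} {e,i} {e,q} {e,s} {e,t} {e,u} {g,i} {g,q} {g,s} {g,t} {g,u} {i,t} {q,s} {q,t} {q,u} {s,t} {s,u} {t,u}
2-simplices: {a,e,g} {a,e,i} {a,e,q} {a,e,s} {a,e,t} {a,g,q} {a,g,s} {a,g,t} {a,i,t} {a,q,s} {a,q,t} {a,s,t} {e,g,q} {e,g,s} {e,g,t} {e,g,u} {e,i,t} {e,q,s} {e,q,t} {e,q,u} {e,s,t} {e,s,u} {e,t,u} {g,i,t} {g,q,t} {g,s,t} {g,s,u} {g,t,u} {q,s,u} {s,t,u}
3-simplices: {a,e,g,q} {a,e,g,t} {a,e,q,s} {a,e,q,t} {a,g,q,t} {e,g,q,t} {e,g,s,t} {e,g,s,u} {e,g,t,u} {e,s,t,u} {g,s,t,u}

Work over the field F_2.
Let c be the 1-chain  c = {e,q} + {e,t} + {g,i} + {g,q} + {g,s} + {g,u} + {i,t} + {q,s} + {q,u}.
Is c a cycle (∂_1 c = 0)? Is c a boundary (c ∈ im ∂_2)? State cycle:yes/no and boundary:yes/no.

cycle:yes boundary:yes

n_0=8 n_1=25 n_2=30 n_3=11  [Z2]
∂1: piv[ae,ag,ai,aq,as,at,au] rk=7  ker:eg,ei,eq,es,et,eu,gi,gq,gs,gt,gu,it,qs,qt,qu,st,su,tu
∂2: piv[aeg,aei,aeq,aes,aet,agq,ags,agt,ait,aqs,aqt,ast,egu,equ,esu,etu,git] rk=17  ker:egq,egs,egt,eit,eqs,eqt,est,gqt,gst,gsu,gtu,qsu,stu
∂3: piv[aegq,aegt,aeqs,aeqt,agqt,egst,egsu,egtu,estu] rk=9  ker:egqt,gstu
∂1c = 0
c vs im∂2: reduces to 0 ⇒ boundary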